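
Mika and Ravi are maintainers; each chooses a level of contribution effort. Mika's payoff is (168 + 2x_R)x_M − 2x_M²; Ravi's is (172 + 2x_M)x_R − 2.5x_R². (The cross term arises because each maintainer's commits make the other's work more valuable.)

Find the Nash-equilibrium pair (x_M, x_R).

74, 64

Expanding Mika's payoff: 168x_M + 2x_Rx_M − 2x_M².
∂π/∂x_M = 168 + 2x_R − 4x_M = 0, so x_M = 42 + 0.5x_R.
Likewise for Ravi: x_R = 34.4 + 0.4x_M.
Plugging x_R into Mika's best response: x_M = 42 + 0.5(34.4 + 0.4x_M) ⇒ 0.8x_M = 59.2, so x_M = 74.
Then x_R = 34.4 + 0.4·74 = 64.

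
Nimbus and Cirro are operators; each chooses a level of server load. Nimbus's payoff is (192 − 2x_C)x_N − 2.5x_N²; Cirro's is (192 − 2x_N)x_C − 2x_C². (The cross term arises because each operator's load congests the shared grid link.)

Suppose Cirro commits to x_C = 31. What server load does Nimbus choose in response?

26

Expanding Nimbus's payoff: 192x_N − 2x_Cx_N − 2.5x_N².
∂π/∂x_N = 192 − 2x_C − 5x_N = 0, so x_N = 38.4 − 0.4x_C.
At x_C = 31: x_N = 38.4 − 0.4·31 = 26.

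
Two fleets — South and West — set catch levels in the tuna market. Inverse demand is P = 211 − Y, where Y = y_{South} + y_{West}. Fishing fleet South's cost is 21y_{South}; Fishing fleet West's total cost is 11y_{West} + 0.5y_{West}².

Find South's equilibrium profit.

5476

Fishing fleet South's profit: π = y_{South}(211 − (y_{South} + y_{West})) − 21y_{South}.
∂π/∂y_{South} = 190 − 2y_{South} − y_{West} = 0, so y_{South} = 95 − 0.5y_{West}.
For West: ∂π/∂y_{West} = 200 − 3y_{West} − y_{South} = 0 ⇒ y_{West} = 200/3 − (1/3)y_{South}.
Plugging y_{West} into South's best response: y_{South} = 95 − 0.5(200/3 − (1/3)y_{South}) ⇒ (5/6)y_{South} = 185/3, so y_{South} = 74.
Then y_{West} = 200/3 − (1/3)·74 = 42.
Price P = 211 − 116 = 95.
South's profit: (95 − 21)·74 = 5476.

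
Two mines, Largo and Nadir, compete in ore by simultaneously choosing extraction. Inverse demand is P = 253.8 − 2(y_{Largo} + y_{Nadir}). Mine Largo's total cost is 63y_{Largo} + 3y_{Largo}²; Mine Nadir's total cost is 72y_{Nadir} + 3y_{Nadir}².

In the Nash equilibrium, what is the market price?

191.7

Mine Largo's profit: π = y_{Largo}(253.8 − 2(y_{Largo} + y_{Nadir})) − 63y_{Largo} − 3y_{Largo}².
∂π/∂y_{Largo} = 190.8 − 10y_{Largo} − 2y_{Nadir} = 0, so y_{Largo} = 19.08 − 0.2y_{Nadir}.
By the same steps for Nadir: y_{Nadir} = 18.18 − 0.2y_{Largo}.
Plugging y_{Nadir} into Largo's best response: y_{Largo} = 19.08 − 0.2(18.18 − 0.2y_{Largo}) ⇒ 0.96y_{Largo} = 15.444, so y_{Largo} = 16.0875.
Then y_{Nadir} = 18.18 − 0.2·16.0875 = 14.9625.
Equilibrium price: P = 253.8 − 2·31.05 = 191.7.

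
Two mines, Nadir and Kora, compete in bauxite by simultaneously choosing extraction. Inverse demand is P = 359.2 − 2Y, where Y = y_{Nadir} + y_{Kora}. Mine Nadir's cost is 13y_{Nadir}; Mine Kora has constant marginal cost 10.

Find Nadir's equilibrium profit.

Mine Nadir's profit: π = y_{Nadir}(359.2 − 2(y_{Nadir} + y_{Kora})) − 13y_{Nadir}.
∂π/∂y_{Nadir} = 346.2 − 4y_{Nadir} − 2y_{Kora} = 0, so y_{Nadir} = 86.55 − 0.5y_{Kora}.
By the same steps for Kora: y_{Kora} = 87.3 − 0.5y_{Nadir}.
Plugging y_{Kora} into Nadir's best response: y_{Nadir} = 86.55 − 0.5(87.3 − 0.5y_{Nadir}) ⇒ 0.75y_{Nadir} = 42.9, so y_{Nadir} = 57.2.
Then y_{Kora} = 87.3 − 0.5·57.2 = 58.7.
Price P = 359.2 − 2·115.9 = 127.4.
Nadir's profit: (127.4 − 13)·57.2 = 6543.68.

6543.68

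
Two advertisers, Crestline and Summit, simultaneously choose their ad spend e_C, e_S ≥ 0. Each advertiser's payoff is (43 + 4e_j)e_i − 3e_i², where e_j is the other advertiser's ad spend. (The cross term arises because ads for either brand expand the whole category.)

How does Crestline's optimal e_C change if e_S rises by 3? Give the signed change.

2

Crestline's payoff is (43 + 4e_S)e_C − 3e_C².
∂π/∂e_C = 43 + 4e_S − 6e_C = 0, so e_C = 43/6 + (2/3)e_S.
The reaction-function slope is 2/3, so a 3-unit rise in e_S moves e_C by 2/3 × 3 = 2. Crestline's best response rises — the actions are strategic complements.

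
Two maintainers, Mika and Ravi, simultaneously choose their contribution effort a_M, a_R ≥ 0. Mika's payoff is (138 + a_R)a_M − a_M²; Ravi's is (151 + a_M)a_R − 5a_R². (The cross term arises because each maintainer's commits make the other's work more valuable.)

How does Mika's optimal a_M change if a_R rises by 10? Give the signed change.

Expanding Mika's payoff: 138a_M + a_Ra_M − a_M².
∂π/∂a_M = 138 + a_R − 2a_M = 0, so a_M = 69 + 0.5a_R.
The reaction-function slope is 0.5, so a 10-unit rise in a_R moves a_M by 0.5 × 10 = 5. Mika's best response rises — the actions are strategic complements.

5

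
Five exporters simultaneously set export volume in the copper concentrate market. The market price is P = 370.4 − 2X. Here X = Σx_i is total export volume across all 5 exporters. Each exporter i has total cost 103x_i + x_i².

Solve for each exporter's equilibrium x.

19.1

A representative exporter's profit is π_i = x_i(370.4 − 2X) − 103x_i − x_i², with X = x_i + Σ_{j≠i} x_j.
First-order condition: 267.4 − 6x_i − 2Σ_{j≠i} x_j = 0.
With identical exporters, set every x_j = x: then 267.4 − 6x − 8x = 0, i.e. x = 267.4/14 = 19.1.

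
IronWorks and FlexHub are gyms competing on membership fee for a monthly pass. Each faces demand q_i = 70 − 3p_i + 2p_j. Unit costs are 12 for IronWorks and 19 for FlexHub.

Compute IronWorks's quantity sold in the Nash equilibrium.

IronWorks's profit: π = (p_{IronWorks} − 12)(70 − 3p_{IronWorks} + 2p_{FlexHub}).
∂π/∂p_{IronWorks} = 106 − 6p_{IronWorks} + 2p_{FlexHub} = 0 ⇒ p_{IronWorks} = 53/3 + (1/3)p_{FlexHub}.
Similarly p_{FlexHub} = 127/6 + (1/3)p_{IronWorks}.
Plugging p_{FlexHub} into IronWorks's best response: p_{IronWorks} = 53/3 + (1/3)(127/6 + (1/3)p_{IronWorks}) ⇒ (8/9)p_{IronWorks} = 445/18, so p_{IronWorks} = 27.8125.
Then p_{FlexHub} = 127/6 + (1/3)·27.8125 = 30.4375.
q_{IronWorks} = 70 − 3·27.8125 + 2·30.4375 = 47.4375.

47.4375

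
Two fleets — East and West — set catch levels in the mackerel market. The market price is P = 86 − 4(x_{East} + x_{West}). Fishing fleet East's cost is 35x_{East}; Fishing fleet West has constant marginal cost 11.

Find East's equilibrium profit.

20.25

Fishing fleet East's profit: π = x_{East}(86 − 4(x_{East} + x_{West})) − 35x_{East}.
∂π/∂x_{East} = 51 − 8x_{East} − 4x_{West} = 0, so x_{East} = 6.375 − 0.5x_{West}.
By the same steps for West: x_{West} = 9.375 − 0.5x_{East}.
Substituting the second reaction function into the first: x_{East} = 6.375 − 0.5(9.375 − 0.5x_{East}), which gives 0.75x_{East} = 1.6875 ⇒ x_{East} = 2.25.
Then x_{West} = 9.375 − 0.5·2.25 = 8.25.
Price P = 86 − 4·10.5 = 44.
East's profit: (44 − 35)·2.25 = 20.25.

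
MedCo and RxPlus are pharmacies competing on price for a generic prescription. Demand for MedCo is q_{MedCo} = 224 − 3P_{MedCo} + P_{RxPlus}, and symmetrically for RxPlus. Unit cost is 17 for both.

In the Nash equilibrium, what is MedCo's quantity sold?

MedCo's profit: π = (P_{MedCo} − 17)(224 − 3P_{MedCo} + P_{RxPlus}).
∂π/∂P_{MedCo} = 275 − 6P_{MedCo} + P_{RxPlus} = 0 ⇒ P_{MedCo} = 275/6 + (1/6)P_{RxPlus}.
The game is symmetric, so in equilibrium P_{RxPlus} = P_{MedCo}: the reaction function gives (5/6)P_{MedCo} = 275/6, hence P_{MedCo} = 55.
q_{MedCo} = 224 − 3·55 + 55 = 114.

114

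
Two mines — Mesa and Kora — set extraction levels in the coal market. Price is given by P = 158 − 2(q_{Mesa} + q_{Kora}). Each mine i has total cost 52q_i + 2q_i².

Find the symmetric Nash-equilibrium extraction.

Mine Mesa's profit: π = q_{Mesa}(158 − 2(q_{Mesa} + q_{Kora})) − 52q_{Mesa} − 2q_{Mesa}².
∂π/∂q_{Mesa} = 106 − 8q_{Mesa} − 2q_{Kora} = 0, so q_{Mesa} = 13.25 − 0.25q_{Kora}.
The game is symmetric, so in equilibrium q_{Kora} = q_{Mesa}: the reaction function gives 1.25q_{Mesa} = 13.25, hence q_{Mesa} = 10.6.

10.6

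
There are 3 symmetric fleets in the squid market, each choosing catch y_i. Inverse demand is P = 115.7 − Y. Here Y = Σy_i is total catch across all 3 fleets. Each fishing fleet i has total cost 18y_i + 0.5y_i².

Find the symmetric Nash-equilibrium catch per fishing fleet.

A representative fishing fleet's profit is π_i = y_i(115.7 − Y) − 18y_i − 0.5y_i², with Y = y_i + Σ_{j≠i} y_j.
First-order condition: 97.7 − 3y_i − Σ_{j≠i} y_j = 0.
With identical fishing fleets, set every y_j = y: then 97.7 − 3y − 2y = 0, i.e. y = 97.7/5 = 19.54.

19.54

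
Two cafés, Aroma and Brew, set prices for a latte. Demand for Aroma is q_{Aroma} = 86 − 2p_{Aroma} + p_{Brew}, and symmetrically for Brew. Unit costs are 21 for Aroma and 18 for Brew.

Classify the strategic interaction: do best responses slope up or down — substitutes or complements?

Aroma's profit: π = (p_{Aroma} − 21)(86 − 2p_{Aroma} + p_{Brew}).
∂π/∂p_{Aroma} = 128 − 4p_{Aroma} + p_{Brew} = 0 ⇒ p_{Aroma} = 32 + 0.25p_{Brew}.
The best-response slope dp_{Aroma}/dp_{Brew} = 0.25 > 0: the reaction function is upward-sloping, so the choices are strategic complements.

strategic complements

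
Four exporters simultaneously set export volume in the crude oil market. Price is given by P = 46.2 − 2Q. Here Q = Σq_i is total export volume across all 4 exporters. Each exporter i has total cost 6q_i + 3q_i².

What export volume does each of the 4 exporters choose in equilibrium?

2.5125

A representative exporter's profit is π_i = q_i(46.2 − 2Q) − 6q_i − 3q_i², with Q = q_i + Σ_{j≠i} q_j.
First-order condition: 40.2 − 10q_i − 2Σ_{j≠i} q_j = 0.
With identical exporters, set every q_j = q: then 40.2 − 10q − 6q = 0, i.e. q = 40.2/16 = 2.5125.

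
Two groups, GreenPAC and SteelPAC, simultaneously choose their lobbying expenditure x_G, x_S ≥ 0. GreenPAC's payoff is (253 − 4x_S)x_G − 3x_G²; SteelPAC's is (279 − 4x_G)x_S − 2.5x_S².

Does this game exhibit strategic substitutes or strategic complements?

strategic substitutes

Expanding GreenPAC's payoff: 253x_G − 4x_Sx_G − 3x_G².
∂π/∂x_G = 253 − 4x_S − 6x_G = 0, so x_G = 253/6 − (2/3)x_S.
The best-response slope dx_G/dx_S = −2/3 < 0: the reaction function is downward-sloping, so the choices are strategic substitutes.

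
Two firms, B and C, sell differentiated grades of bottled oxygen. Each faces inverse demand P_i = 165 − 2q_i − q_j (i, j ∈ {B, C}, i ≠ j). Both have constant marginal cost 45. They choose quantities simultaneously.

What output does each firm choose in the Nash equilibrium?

24

Firm B's profit: π = q_B(165 − 2q_B − q_C) − 45q_B.
∂π/∂q_B = 120 − 4q_B − q_C = 0 ⇒ q_B = 30 − 0.25q_C.
The game is symmetric, so in equilibrium q_C = q_B: the reaction function gives 1.25q_B = 30, hence q_B = 24.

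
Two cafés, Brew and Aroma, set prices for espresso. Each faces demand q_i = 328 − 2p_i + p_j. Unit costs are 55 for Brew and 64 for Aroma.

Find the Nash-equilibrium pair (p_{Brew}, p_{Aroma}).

147.2, 150.8

Brew's profit: π = (p_{Brew} − 55)(328 − 2p_{Brew} + p_{Aroma}).
∂π/∂p_{Brew} = 438 − 4p_{Brew} + p_{Aroma} = 0 ⇒ p_{Brew} = 109.5 + 0.25p_{Aroma}.
Similarly p_{Aroma} = 114 + 0.25p_{Brew}.
Solving the two reaction functions simultaneously: (1 − (0.25)(0.25))p_{Brew} = 109.5 + 0.25·114, so 0.9375p_{Brew} = 138 and p_{Brew} = 147.2.
Then p_{Aroma} = 114 + 0.25·147.2 = 150.8.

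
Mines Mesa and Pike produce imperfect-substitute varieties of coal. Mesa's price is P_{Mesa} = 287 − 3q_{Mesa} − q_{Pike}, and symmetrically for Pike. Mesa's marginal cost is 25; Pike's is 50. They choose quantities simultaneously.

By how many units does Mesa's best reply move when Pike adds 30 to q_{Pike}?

-5

Mine Mesa's profit: π = q_{Mesa}(287 − 3q_{Mesa} − q_{Pike}) − 25q_{Mesa}.
∂π/∂q_{Mesa} = 262 − 6q_{Mesa} − q_{Pike} = 0 ⇒ q_{Mesa} = 131/3 − (1/6)q_{Pike}.
The reaction-function slope is −1/6, so a 30-unit rise in q_{Pike} moves q_{Mesa} by −1/6 × 30 = −5. Mesa's best response falls — the actions are strategic substitutes.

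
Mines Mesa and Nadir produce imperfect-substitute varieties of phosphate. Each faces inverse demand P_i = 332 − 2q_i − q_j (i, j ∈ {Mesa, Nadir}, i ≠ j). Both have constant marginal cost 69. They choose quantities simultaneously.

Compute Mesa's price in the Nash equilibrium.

Mine Mesa's profit: π = q_{Mesa}(332 − 2q_{Mesa} − q_{Nadir}) − 69q_{Mesa}.
∂π/∂q_{Mesa} = 263 − 4q_{Mesa} − q_{Nadir} = 0 ⇒ q_{Mesa} = 65.75 − 0.25q_{Nadir}.
Setting q_{Mesa} = q_{Nadir} in the reaction function: q_{Mesa} = 65.75 − 0.25q_{Mesa}, so q_{Mesa} = 65.75 / 1.25 = 52.6.
P_{Mesa} = 332 − 2·52.6 − 52.6 = 174.2.

174.2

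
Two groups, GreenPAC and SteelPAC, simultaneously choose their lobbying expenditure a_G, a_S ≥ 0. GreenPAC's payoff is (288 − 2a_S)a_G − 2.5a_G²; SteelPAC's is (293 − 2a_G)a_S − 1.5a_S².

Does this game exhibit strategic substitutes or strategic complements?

Expanding GreenPAC's payoff: 288a_G − 2a_Sa_G − 2.5a_G².
∂π/∂a_G = 288 − 2a_S − 5a_G = 0, so a_G = 57.6 − 0.4a_S.
The best-response slope da_G/da_S = −0.4 < 0: the reaction function is downward-sloping, so the choices are strategic substitutes.

strategic substitutes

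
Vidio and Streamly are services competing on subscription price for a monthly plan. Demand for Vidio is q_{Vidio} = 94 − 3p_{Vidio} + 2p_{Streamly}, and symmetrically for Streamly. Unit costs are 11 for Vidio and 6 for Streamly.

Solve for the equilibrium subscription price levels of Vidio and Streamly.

Vidio's profit: π = (p_{Vidio} − 11)(94 − 3p_{Vidio} + 2p_{Streamly}).
∂π/∂p_{Vidio} = 127 − 6p_{Vidio} + 2p_{Streamly} = 0 ⇒ p_{Vidio} = 127/6 + (1/3)p_{Streamly}.
Similarly p_{Streamly} = 56/3 + (1/3)p_{Vidio}.
Solving the two reaction functions simultaneously: (1 − (1/3)(1/3))p_{Vidio} = 127/6 + (1/3)·(56/3), so (8/9)p_{Vidio} = 493/18 and p_{Vidio} = 30.8125.
Then p_{Streamly} = 56/3 + (1/3)·30.8125 = 28.9375.

30.8125, 28.9375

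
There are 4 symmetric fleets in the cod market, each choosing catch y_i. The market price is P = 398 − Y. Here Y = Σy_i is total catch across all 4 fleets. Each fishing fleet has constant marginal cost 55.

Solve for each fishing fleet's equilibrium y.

68.6

A representative fishing fleet's profit is π_i = y_i(398 − Y) − 55y_i, with Y = y_i + Σ_{j≠i} y_j.
First-order condition: 343 − 2y_i − Σ_{j≠i} y_j = 0.
In a symmetric equilibrium every fishing fleet chooses the same y, so Σ_{j≠i} y_j = 3y. The condition becomes 343 − 5y = 0, giving y = 343/5 = 68.6.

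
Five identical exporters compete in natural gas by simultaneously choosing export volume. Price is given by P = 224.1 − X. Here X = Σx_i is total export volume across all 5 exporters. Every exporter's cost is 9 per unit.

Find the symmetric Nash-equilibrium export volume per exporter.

A representative exporter's profit is π_i = x_i(224.1 − X) − 9x_i, with X = x_i + Σ_{j≠i} x_j.
First-order condition: 215.1 − 2x_i − Σ_{j≠i} x_j = 0.
With identical exporters, set every x_j = x: then 215.1 − 2x − 4x = 0, i.e. x = 215.1/6 = 35.85.

35.85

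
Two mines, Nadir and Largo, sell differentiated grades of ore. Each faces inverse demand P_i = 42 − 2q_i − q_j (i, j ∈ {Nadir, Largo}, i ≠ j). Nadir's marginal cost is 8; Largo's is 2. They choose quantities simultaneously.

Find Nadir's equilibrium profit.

Mine Nadir's profit: π = q_{Nadir}(42 − 2q_{Nadir} − q_{Largo}) − 8q_{Nadir}.
∂π/∂q_{Nadir} = 34 − 4q_{Nadir} − q_{Largo} = 0 ⇒ q_{Nadir} = 8.5 − 0.25q_{Largo}.
Similarly q_{Largo} = 10 − 0.25q_{Nadir}.
Solving the two reaction functions simultaneously: (1 − (−0.25)(−0.25))q_{Nadir} = 8.5 − 0.25·10, so 0.9375q_{Nadir} = 6 and q_{Nadir} = 6.4.
Then q_{Largo} = 10 − 0.25·6.4 = 8.4.
P_{Nadir} = 42 − 2·6.4 − 8.4 = 20.8.
Profit = (20.8 − 8)·6.4 = 81.92.

81.92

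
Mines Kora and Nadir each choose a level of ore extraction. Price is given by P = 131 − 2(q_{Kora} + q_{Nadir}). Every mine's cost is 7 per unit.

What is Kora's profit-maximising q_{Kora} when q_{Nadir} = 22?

Mine Kora's profit: π = q_{Kora}(131 − 2(q_{Kora} + q_{Nadir})) − 7q_{Kora}.
∂π/∂q_{Kora} = 124 − 4q_{Kora} − 2q_{Nadir} = 0, so q_{Kora} = 31 − 0.5q_{Nadir}.
At q_{Nadir} = 22: q_{Kora} = 31 − 0.5·22 = 20.

20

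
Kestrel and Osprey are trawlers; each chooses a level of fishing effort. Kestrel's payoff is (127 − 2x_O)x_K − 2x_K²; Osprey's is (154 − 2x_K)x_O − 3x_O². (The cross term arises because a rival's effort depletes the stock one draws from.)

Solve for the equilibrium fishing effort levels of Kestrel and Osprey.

22.7, 18.1

Expanding Kestrel's payoff: 127x_K − 2x_Ox_K − 2x_K².
∂π/∂x_K = 127 − 2x_O − 4x_K = 0, so x_K = 31.75 − 0.5x_O.
Likewise for Osprey: x_O = 77/3 − (1/3)x_K.
Plugging x_O into Kestrel's best response: x_K = 31.75 − 0.5(77/3 − (1/3)x_K) ⇒ (5/6)x_K = 227/12, so x_K = 22.7.
Then x_O = 77/3 − (1/3)·22.7 = 18.1.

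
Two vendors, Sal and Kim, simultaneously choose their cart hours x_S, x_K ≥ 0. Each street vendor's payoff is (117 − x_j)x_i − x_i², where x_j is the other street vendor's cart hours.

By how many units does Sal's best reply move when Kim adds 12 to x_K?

Sal's payoff is (117 − x_K)x_S − x_S².
∂π/∂x_S = 117 − x_K − 2x_S = 0, so x_S = 58.5 − 0.5x_K.
The reaction-function slope is −0.5, so a 12-unit rise in x_K moves x_S by −0.5 × 12 = −6. Sal's best response falls — the actions are strategic substitutes.

-6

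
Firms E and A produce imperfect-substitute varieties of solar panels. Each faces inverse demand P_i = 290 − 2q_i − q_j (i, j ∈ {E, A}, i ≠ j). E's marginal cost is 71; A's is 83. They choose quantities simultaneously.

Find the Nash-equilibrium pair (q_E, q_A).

44.6, 40.6

Firm E's profit: π = q_E(290 − 2q_E − q_A) − 71q_E.
∂π/∂q_E = 219 − 4q_E − q_A = 0 ⇒ q_E = 54.75 − 0.25q_A.
Similarly q_A = 51.75 − 0.25q_E.
Solving the two reaction functions simultaneously: (1 − (−0.25)(−0.25))q_E = 54.75 − 0.25·51.75, so 0.9375q_E = 41.8125 and q_E = 44.6.
Then q_A = 51.75 − 0.25·44.6 = 40.6.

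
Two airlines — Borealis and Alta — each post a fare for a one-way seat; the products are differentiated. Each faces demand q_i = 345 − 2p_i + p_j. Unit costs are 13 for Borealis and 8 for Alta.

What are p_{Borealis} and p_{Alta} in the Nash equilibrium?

Borealis's profit: π = (p_{Borealis} − 13)(345 − 2p_{Borealis} + p_{Alta}).
∂π/∂p_{Borealis} = 371 − 4p_{Borealis} + p_{Alta} = 0 ⇒ p_{Borealis} = 92.75 + 0.25p_{Alta}.
Similarly p_{Alta} = 90.25 + 0.25p_{Borealis}.
Solving the two reaction functions simultaneously: (1 − (0.25)(0.25))p_{Borealis} = 92.75 + 0.25·90.25, so 0.9375p_{Borealis} = 115.3125 and p_{Borealis} = 123.
Then p_{Alta} = 90.25 + 0.25·123 = 121.

123, 121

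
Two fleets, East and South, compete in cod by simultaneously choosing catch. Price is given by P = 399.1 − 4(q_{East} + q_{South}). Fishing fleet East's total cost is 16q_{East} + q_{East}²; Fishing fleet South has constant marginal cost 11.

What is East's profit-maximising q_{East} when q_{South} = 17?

31.51

Fishing fleet East's profit: π = q_{East}(399.1 − 4(q_{East} + q_{South})) − 16q_{East} − q_{East}².
∂π/∂q_{East} = 383.1 − 10q_{East} − 4q_{South} = 0, so q_{East} = 38.31 − 0.4q_{South}.
At q_{South} = 17: q_{East} = 38.31 − 0.4·17 = 31.51.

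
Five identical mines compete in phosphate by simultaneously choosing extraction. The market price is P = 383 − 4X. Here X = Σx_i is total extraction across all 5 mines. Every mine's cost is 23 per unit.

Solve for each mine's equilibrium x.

A representative mine's profit is π_i = x_i(383 − 4X) − 23x_i, with X = x_i + Σ_{j≠i} x_j.
First-order condition: 360 − 8x_i − 4Σ_{j≠i} x_j = 0.
In a symmetric equilibrium every mine chooses the same x, so Σ_{j≠i} x_j = 4x. The condition becomes 360 − 24x = 0, giving x = 360/24 = 15.

15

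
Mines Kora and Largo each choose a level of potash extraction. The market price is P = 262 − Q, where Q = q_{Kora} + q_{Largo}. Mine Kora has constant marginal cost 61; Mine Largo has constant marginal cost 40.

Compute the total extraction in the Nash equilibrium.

141

Mine Kora's profit: π = q_{Kora}(262 − (q_{Kora} + q_{Largo})) − 61q_{Kora}.
∂π/∂q_{Kora} = 201 − 2q_{Kora} − q_{Largo} = 0, so q_{Kora} = 100.5 − 0.5q_{Largo}.
By the same steps for Largo: q_{Largo} = 111 − 0.5q_{Kora}.
Plugging q_{Largo} into Kora's best response: q_{Kora} = 100.5 − 0.5(111 − 0.5q_{Kora}) ⇒ 0.75q_{Kora} = 45, so q_{Kora} = 60.
Then q_{Largo} = 111 − 0.5·60 = 81.
Total extraction: 60 + 81 = 141.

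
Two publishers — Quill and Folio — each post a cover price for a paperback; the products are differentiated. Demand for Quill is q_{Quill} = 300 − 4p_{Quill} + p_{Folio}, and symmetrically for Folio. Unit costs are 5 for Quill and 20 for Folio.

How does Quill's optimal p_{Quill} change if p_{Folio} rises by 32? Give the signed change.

4

Quill's profit: π = (p_{Quill} − 5)(300 − 4p_{Quill} + p_{Folio}).
∂π/∂p_{Quill} = 320 − 8p_{Quill} + p_{Folio} = 0 ⇒ p_{Quill} = 40 + 0.125p_{Folio}.
The reaction-function slope is 0.125, so a 32-unit rise in p_{Folio} moves p_{Quill} by 0.125 × 32 = 4. Quill's best response rises — the actions are strategic complements.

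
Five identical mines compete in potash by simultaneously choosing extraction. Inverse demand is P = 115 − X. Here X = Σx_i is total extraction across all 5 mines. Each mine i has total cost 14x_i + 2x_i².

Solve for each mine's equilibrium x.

10.1

A representative mine's profit is π_i = x_i(115 − X) − 14x_i − 2x_i², with X = x_i + Σ_{j≠i} x_j.
First-order condition: 101 − 6x_i − Σ_{j≠i} x_j = 0.
With identical mines, set every x_j = x: then 101 − 6x − 4x = 0, i.e. x = 101/10 = 10.1.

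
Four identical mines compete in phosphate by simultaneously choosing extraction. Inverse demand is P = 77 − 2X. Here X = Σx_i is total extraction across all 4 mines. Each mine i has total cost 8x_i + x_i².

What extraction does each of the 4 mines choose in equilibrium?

A representative mine's profit is π_i = x_i(77 − 2X) − 8x_i − x_i², with X = x_i + Σ_{j≠i} x_j.
First-order condition: 69 − 6x_i − 2Σ_{j≠i} x_j = 0.
With identical mines, set every x_j = x: then 69 − 6x − 6x = 0, i.e. x = 69/12 = 5.75.

5.75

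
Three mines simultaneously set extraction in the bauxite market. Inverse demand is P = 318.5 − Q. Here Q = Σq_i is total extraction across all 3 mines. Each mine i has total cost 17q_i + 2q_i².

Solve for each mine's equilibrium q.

A representative mine's profit is π_i = q_i(318.5 − Q) − 17q_i − 2q_i², with Q = q_i + Σ_{j≠i} q_j.
First-order condition: 301.5 − 6q_i − Σ_{j≠i} q_j = 0.
In a symmetric equilibrium every mine chooses the same q, so Σ_{j≠i} q_j = 2q. The condition becomes 301.5 − 8q = 0, giving q = 301.5/8 = 37.6875.

37.6875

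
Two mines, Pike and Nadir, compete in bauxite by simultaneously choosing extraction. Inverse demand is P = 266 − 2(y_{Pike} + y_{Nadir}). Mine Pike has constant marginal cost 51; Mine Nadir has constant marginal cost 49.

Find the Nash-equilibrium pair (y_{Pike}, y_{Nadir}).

Mine Pike's profit: π = y_{Pike}(266 − 2(y_{Pike} + y_{Nadir})) − 51y_{Pike}.
∂π/∂y_{Pike} = 215 − 4y_{Pike} − 2y_{Nadir} = 0, so y_{Pike} = 53.75 − 0.5y_{Nadir}.
By the same steps for Nadir: y_{Nadir} = 54.25 − 0.5y_{Pike}.
Substituting the second reaction function into the first: y_{Pike} = 53.75 − 0.5(54.25 − 0.5y_{Pike}), which gives 0.75y_{Pike} = 26.625 ⇒ y_{Pike} = 35.5.
Then y_{Nadir} = 54.25 − 0.5·35.5 = 36.5.

35.5, 36.5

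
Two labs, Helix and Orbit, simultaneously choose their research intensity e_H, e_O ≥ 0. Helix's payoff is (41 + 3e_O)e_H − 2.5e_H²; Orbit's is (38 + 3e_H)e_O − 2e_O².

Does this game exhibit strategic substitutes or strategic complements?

Expanding Helix's payoff: 41e_H + 3e_Oe_H − 2.5e_H².
∂π/∂e_H = 41 + 3e_O − 5e_H = 0, so e_H = 8.2 + 0.6e_O.
The best-response slope de_H/de_O = 0.6 > 0: the reaction function is upward-sloping, so the choices are strategic complements.

strategic complements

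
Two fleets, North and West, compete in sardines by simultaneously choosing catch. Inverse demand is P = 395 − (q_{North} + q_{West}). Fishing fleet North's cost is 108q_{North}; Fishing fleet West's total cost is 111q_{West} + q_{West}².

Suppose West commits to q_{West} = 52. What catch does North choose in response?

Fishing fleet North's profit: π = q_{North}(395 − (q_{North} + q_{West})) − 108q_{North}.
∂π/∂q_{North} = 287 − 2q_{North} − q_{West} = 0, so q_{North} = 143.5 − 0.5q_{West}.
At q_{West} = 52: q_{North} = 143.5 − 0.5·52 = 117.5.

117.5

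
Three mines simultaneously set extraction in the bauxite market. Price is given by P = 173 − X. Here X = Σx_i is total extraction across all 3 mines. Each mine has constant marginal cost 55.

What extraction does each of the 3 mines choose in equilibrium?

29.5

A representative mine's profit is π_i = x_i(173 − X) − 55x_i, with X = x_i + Σ_{j≠i} x_j.
First-order condition: 118 − 2x_i − Σ_{j≠i} x_j = 0.
Imposing symmetry (x_j = x for all j) turns Σ_{j≠i} x_j into 2x, so 118 = 4x and x = 29.5.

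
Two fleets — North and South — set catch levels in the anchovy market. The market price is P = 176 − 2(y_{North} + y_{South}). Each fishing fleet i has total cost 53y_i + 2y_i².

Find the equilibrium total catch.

24.6

Fishing fleet North's profit: π = y_{North}(176 − 2(y_{North} + y_{South})) − 53y_{North} − 2y_{North}².
∂π/∂y_{North} = 123 − 8y_{North} − 2y_{South} = 0, so y_{North} = 15.375 − 0.25y_{South}.
By symmetry y_{South} = y_{North}; substituting into the reaction function, 1.25y_{North} = 15.375 and y_{North} = 12.3.
Total catch: 12.3 + 12.3 = 24.6.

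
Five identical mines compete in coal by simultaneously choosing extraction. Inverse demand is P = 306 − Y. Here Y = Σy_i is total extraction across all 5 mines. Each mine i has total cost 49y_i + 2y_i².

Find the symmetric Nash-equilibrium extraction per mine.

A representative mine's profit is π_i = y_i(306 − Y) − 49y_i − 2y_i², with Y = y_i + Σ_{j≠i} y_j.
First-order condition: 257 − 6y_i − Σ_{j≠i} y_j = 0.
Imposing symmetry (y_j = y for all j) turns Σ_{j≠i} y_j into 4y, so 257 = 10y and y = 25.7.

25.7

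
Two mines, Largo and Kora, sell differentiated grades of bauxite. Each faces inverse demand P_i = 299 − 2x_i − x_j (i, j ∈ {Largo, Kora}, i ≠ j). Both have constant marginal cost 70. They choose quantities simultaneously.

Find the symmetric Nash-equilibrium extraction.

Mine Largo's profit: π = x_{Largo}(299 − 2x_{Largo} − x_{Kora}) − 70x_{Largo}.
∂π/∂x_{Largo} = 229 − 4x_{Largo} − x_{Kora} = 0 ⇒ x_{Largo} = 57.25 − 0.25x_{Kora}.
Setting x_{Largo} = x_{Kora} in the reaction function: x_{Largo} = 57.25 − 0.25x_{Largo}, so x_{Largo} = 57.25 / 1.25 = 45.8.

45.8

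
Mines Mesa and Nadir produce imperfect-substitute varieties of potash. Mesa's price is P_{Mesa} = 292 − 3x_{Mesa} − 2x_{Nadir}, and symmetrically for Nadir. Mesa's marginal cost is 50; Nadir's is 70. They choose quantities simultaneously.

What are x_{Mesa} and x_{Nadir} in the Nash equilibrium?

31.5, 26.5

Mine Mesa's profit: π = x_{Mesa}(292 − 3x_{Mesa} − 2x_{Nadir}) − 50x_{Mesa}.
∂π/∂x_{Mesa} = 242 − 6x_{Mesa} − 2x_{Nadir} = 0 ⇒ x_{Mesa} = 121/3 − (1/3)x_{Nadir}.
Similarly x_{Nadir} = 37 − (1/3)x_{Mesa}.
Plugging x_{Nadir} into Mesa's best response: x_{Mesa} = 121/3 − (1/3)(37 − (1/3)x_{Mesa}) ⇒ (8/9)x_{Mesa} = 28, so x_{Mesa} = 31.5.
Then x_{Nadir} = 37 − (1/3)·31.5 = 26.5.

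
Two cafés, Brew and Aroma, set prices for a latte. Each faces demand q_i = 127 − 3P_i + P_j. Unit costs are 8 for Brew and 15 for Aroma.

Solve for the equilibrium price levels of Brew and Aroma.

30.8, 33.8

Brew's profit: π = (P_{Brew} − 8)(127 − 3P_{Brew} + P_{Aroma}).
∂π/∂P_{Brew} = 151 − 6P_{Brew} + P_{Aroma} = 0 ⇒ P_{Brew} = 151/6 + (1/6)P_{Aroma}.
Similarly P_{Aroma} = 86/3 + (1/6)P_{Brew}.
Substituting the second reaction function into the first: P_{Brew} = 151/6 + (1/6)(86/3 + (1/6)P_{Brew}), which gives (35/36)P_{Brew} = 539/18 ⇒ P_{Brew} = 30.8.
Then P_{Aroma} = 86/3 + (1/6)·30.8 = 33.8.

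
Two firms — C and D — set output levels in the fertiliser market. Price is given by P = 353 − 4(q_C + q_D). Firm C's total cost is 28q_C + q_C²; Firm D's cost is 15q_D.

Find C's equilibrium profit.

1901.25

Firm C's profit: π = q_C(353 − 4(q_C + q_D)) − 28q_C − q_C².
∂π/∂q_C = 325 − 10q_C − 4q_D = 0, so q_C = 32.5 − 0.4q_D.
For D: ∂π/∂q_D = 338 − 8q_D − 4q_C = 0 ⇒ q_D = 42.25 − 0.5q_C.
Solving the two reaction functions simultaneously: (1 − (−0.4)(−0.5))q_C = 32.5 − 0.4·42.25, so 0.8q_C = 15.6 and q_C = 19.5.
Then q_D = 42.25 − 0.5·19.5 = 32.5.
Price P = 353 − 4·52 = 145.
C's profit: (145 − 28)·19.5 − (19.5)² = 1901.25.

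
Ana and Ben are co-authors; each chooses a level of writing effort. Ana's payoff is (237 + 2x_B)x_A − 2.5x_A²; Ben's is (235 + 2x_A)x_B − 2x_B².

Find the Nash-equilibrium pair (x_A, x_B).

Expanding Ana's payoff: 237x_A + 2x_Bx_A − 2.5x_A².
∂π/∂x_A = 237 + 2x_B − 5x_A = 0, so x_A = 47.4 + 0.4x_B.
Likewise for Ben: x_B = 58.75 + 0.5x_A.
Substituting the second reaction function into the first: x_A = 47.4 + 0.4(58.75 + 0.5x_A), which gives 0.8x_A = 70.9 ⇒ x_A = 88.625.
Then x_B = 58.75 + 0.5·88.625 = 103.0625.

88.625, 103.0625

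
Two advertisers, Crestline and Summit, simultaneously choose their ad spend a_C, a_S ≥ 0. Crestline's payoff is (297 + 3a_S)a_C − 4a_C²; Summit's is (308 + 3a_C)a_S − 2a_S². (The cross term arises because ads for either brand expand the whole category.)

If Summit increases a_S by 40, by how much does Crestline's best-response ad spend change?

15

Expanding Crestline's payoff: 297a_C + 3a_Sa_C − 4a_C².
∂π/∂a_C = 297 + 3a_S − 8a_C = 0, so a_C = 37.125 + 0.375a_S.
The reaction-function slope is 0.375, so a 40-unit rise in a_S moves a_C by 0.375 × 40 = 15. Crestline's best response rises — the actions are strategic complements.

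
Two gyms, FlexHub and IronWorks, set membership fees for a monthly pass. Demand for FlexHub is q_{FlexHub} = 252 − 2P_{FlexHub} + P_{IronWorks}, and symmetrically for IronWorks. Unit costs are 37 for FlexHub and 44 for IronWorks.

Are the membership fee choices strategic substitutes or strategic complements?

strategic complements

FlexHub's profit: π = (P_{FlexHub} − 37)(252 − 2P_{FlexHub} + P_{IronWorks}).
∂π/∂P_{FlexHub} = 326 − 4P_{FlexHub} + P_{IronWorks} = 0 ⇒ P_{FlexHub} = 81.5 + 0.25P_{IronWorks}.
The best-response slope dP_{FlexHub}/dP_{IronWorks} = 0.25 > 0: the reaction function is upward-sloping, so the choices are strategic complements.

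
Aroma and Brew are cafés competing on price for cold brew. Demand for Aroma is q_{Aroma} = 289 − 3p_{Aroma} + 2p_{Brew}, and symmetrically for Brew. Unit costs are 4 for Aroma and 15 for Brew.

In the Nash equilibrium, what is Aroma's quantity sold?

219.9375

Aroma's profit: π = (p_{Aroma} − 4)(289 − 3p_{Aroma} + 2p_{Brew}).
∂π/∂p_{Aroma} = 301 − 6p_{Aroma} + 2p_{Brew} = 0 ⇒ p_{Aroma} = 301/6 + (1/3)p_{Brew}.
Similarly p_{Brew} = 167/3 + (1/3)p_{Aroma}.
Substituting the second reaction function into the first: p_{Aroma} = 301/6 + (1/3)(167/3 + (1/3)p_{Aroma}), which gives (8/9)p_{Aroma} = 1237/18 ⇒ p_{Aroma} = 77.3125.
Then p_{Brew} = 167/3 + (1/3)·77.3125 = 81.4375.
q_{Aroma} = 289 − 3·77.3125 + 2·81.4375 = 219.9375.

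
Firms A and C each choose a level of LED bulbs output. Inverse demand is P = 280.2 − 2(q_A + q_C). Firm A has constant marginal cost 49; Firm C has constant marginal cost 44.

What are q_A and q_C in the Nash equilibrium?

37.7, 40.2

Firm A's profit: π = q_A(280.2 − 2(q_A + q_C)) − 49q_A.
∂π/∂q_A = 231.2 − 4q_A − 2q_C = 0, so q_A = 57.8 − 0.5q_C.
By the same steps for C: q_C = 59.05 − 0.5q_A.
Solving the two reaction functions simultaneously: (1 − (−0.5)(−0.5))q_A = 57.8 − 0.5·59.05, so 0.75q_A = 28.275 and q_A = 37.7.
Then q_C = 59.05 − 0.5·37.7 = 40.2.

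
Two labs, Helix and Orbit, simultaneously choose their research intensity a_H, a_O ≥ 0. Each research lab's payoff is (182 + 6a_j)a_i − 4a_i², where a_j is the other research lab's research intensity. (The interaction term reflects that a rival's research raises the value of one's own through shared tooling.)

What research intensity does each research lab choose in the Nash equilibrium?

91

Helix's payoff is (182 + 6a_O)a_H − 4a_H².
∂π/∂a_H = 182 + 6a_O − 8a_H = 0, so a_H = 22.75 + 0.75a_O.
The game is symmetric, so in equilibrium a_O = a_H: the reaction function gives 0.25a_H = 22.75, hence a_H = 91.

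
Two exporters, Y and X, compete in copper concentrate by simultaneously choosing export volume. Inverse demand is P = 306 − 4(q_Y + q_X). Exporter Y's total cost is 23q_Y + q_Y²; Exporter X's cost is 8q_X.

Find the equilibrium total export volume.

Exporter Y's profit: π = q_Y(306 − 4(q_Y + q_X)) − 23q_Y − q_Y².
∂π/∂q_Y = 283 − 10q_Y − 4q_X = 0, so q_Y = 28.3 − 0.4q_X.
For X: ∂π/∂q_X = 298 − 8q_X − 4q_Y = 0 ⇒ q_X = 37.25 − 0.5q_Y.
Plugging q_X into Y's best response: q_Y = 28.3 − 0.4(37.25 − 0.5q_Y) ⇒ 0.8q_Y = 13.4, so q_Y = 16.75.
Then q_X = 37.25 − 0.5·16.75 = 28.875.
Total export volume: 16.75 + 28.875 = 45.625.

45.625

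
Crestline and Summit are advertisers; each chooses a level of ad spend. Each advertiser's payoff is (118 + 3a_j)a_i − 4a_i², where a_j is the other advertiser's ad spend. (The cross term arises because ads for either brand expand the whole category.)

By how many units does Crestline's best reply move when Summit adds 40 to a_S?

15

Crestline's payoff is (118 + 3a_S)a_C − 4a_C².
∂π/∂a_C = 118 + 3a_S − 8a_C = 0, so a_C = 14.75 + 0.375a_S.
The reaction-function slope is 0.375, so a 40-unit rise in a_S moves a_C by 0.375 × 40 = 15. Crestline's best response rises — the actions are strategic complements.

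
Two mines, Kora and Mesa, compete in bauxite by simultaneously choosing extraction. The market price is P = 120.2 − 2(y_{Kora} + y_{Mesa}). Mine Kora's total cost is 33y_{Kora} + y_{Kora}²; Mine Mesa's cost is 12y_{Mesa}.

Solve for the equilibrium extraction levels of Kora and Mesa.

6.62, 23.74

Mine Kora's profit: π = y_{Kora}(120.2 − 2(y_{Kora} + y_{Mesa})) − 33y_{Kora} − y_{Kora}².
∂π/∂y_{Kora} = 87.2 − 6y_{Kora} − 2y_{Mesa} = 0, so y_{Kora} = 218/15 − (1/3)y_{Mesa}.
For Mesa: ∂π/∂y_{Mesa} = 108.2 − 4y_{Mesa} − 2y_{Kora} = 0 ⇒ y_{Mesa} = 27.05 − 0.5y_{Kora}.
Plugging y_{Mesa} into Kora's best response: y_{Kora} = 218/15 − (1/3)(27.05 − 0.5y_{Kora}) ⇒ (5/6)y_{Kora} = 331/60, so y_{Kora} = 6.62.
Then y_{Mesa} = 27.05 − 0.5·6.62 = 23.74.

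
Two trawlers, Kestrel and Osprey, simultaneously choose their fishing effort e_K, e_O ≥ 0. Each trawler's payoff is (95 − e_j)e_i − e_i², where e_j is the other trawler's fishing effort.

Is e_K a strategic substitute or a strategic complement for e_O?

strategic substitutes

Kestrel's payoff is (95 − e_O)e_K − e_K².
∂π/∂e_K = 95 − e_O − 2e_K = 0, so e_K = 47.5 − 0.5e_O.
The best-response slope de_K/de_O = −0.5 < 0: the reaction function is downward-sloping, so the choices are strategic substitutes.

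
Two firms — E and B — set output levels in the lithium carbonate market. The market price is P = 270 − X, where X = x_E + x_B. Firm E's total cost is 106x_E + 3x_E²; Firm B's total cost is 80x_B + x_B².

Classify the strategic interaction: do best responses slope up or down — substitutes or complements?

strategic substitutes

Firm E's profit: π = x_E(270 − (x_E + x_B)) − 106x_E − 3x_E².
∂π/∂x_E = 164 − 8x_E − x_B = 0, so x_E = 20.5 − 0.125x_B.
The best-response slope dx_E/dx_B = −0.125 < 0: the reaction function is downward-sloping, so the choices are strategic substitutes.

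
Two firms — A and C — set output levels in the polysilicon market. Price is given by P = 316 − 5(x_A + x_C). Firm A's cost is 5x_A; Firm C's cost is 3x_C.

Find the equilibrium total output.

Firm A's profit: π = x_A(316 − 5(x_A + x_C)) − 5x_A.
∂π/∂x_A = 311 − 10x_A − 5x_C = 0, so x_A = 31.1 − 0.5x_C.
By the same steps for C: x_C = 31.3 − 0.5x_A.
Plugging x_C into A's best response: x_A = 31.1 − 0.5(31.3 − 0.5x_A) ⇒ 0.75x_A = 15.45, so x_A = 20.6.
Then x_C = 31.3 − 0.5·20.6 = 21.
Total output: 20.6 + 21 = 41.6.

41.6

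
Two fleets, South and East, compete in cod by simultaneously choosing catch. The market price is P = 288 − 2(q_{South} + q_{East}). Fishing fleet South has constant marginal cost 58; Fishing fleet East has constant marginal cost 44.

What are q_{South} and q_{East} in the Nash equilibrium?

36, 43

Fishing fleet South's profit: π = q_{South}(288 − 2(q_{South} + q_{East})) − 58q_{South}.
∂π/∂q_{South} = 230 − 4q_{South} − 2q_{East} = 0, so q_{South} = 57.5 − 0.5q_{East}.
By the same steps for East: q_{East} = 61 − 0.5q_{South}.
Plugging q_{East} into South's best response: q_{South} = 57.5 − 0.5(61 − 0.5q_{South}) ⇒ 0.75q_{South} = 27, so q_{South} = 36.
Then q_{East} = 61 − 0.5·36 = 43.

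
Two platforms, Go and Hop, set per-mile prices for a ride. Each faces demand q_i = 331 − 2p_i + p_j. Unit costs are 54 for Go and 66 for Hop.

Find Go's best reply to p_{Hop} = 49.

122

Go's profit: π = (p_{Go} − 54)(331 − 2p_{Go} + p_{Hop}).
∂π/∂p_{Go} = 439 − 4p_{Go} + p_{Hop} = 0 ⇒ p_{Go} = 109.75 + 0.25p_{Hop}.
At p_{Hop} = 49: p_{Go} = 109.75 + 0.25·49 = 122.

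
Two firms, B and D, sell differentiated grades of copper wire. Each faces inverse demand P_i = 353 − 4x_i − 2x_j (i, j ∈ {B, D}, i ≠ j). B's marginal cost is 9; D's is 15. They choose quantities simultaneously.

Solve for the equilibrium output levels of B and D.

Firm B's profit: π = x_B(353 − 4x_B − 2x_D) − 9x_B.
∂π/∂x_B = 344 − 8x_B − 2x_D = 0 ⇒ x_B = 43 − 0.25x_D.
Similarly x_D = 42.25 − 0.25x_B.
Plugging x_D into B's best response: x_B = 43 − 0.25(42.25 − 0.25x_B) ⇒ 0.9375x_B = 32.4375, so x_B = 34.6.
Then x_D = 42.25 − 0.25·34.6 = 33.6.

34.6, 33.6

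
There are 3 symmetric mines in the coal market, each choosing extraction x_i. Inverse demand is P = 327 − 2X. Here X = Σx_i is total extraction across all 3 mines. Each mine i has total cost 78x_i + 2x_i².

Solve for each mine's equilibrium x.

A representative mine's profit is π_i = x_i(327 − 2X) − 78x_i − 2x_i², with X = x_i + Σ_{j≠i} x_j.
First-order condition: 249 − 8x_i − 2Σ_{j≠i} x_j = 0.
With identical mines, set every x_j = x: then 249 − 8x − 4x = 0, i.e. x = 249/12 = 20.75.

20.75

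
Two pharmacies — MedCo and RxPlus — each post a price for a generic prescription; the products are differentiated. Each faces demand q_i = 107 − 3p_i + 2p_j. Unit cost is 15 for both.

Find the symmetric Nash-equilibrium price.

MedCo's profit: π = (p_{MedCo} − 15)(107 − 3p_{MedCo} + 2p_{RxPlus}).
∂π/∂p_{MedCo} = 152 − 6p_{MedCo} + 2p_{RxPlus} = 0 ⇒ p_{MedCo} = 76/3 + (1/3)p_{RxPlus}.
By symmetry p_{RxPlus} = p_{MedCo}; substituting into the reaction function, (2/3)p_{MedCo} = 76/3 and p_{MedCo} = 38.

38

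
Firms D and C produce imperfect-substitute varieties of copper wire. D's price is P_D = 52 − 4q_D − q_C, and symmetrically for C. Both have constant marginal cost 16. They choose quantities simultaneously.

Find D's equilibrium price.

Firm D's profit: π = q_D(52 − 4q_D − q_C) − 16q_D.
∂π/∂q_D = 36 − 8q_D − q_C = 0 ⇒ q_D = 4.5 − 0.125q_C.
By symmetry q_C = q_D; substituting into the reaction function, 1.125q_D = 4.5 and q_D = 4.
P_D = 52 − 4·4 − 4 = 32.

32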